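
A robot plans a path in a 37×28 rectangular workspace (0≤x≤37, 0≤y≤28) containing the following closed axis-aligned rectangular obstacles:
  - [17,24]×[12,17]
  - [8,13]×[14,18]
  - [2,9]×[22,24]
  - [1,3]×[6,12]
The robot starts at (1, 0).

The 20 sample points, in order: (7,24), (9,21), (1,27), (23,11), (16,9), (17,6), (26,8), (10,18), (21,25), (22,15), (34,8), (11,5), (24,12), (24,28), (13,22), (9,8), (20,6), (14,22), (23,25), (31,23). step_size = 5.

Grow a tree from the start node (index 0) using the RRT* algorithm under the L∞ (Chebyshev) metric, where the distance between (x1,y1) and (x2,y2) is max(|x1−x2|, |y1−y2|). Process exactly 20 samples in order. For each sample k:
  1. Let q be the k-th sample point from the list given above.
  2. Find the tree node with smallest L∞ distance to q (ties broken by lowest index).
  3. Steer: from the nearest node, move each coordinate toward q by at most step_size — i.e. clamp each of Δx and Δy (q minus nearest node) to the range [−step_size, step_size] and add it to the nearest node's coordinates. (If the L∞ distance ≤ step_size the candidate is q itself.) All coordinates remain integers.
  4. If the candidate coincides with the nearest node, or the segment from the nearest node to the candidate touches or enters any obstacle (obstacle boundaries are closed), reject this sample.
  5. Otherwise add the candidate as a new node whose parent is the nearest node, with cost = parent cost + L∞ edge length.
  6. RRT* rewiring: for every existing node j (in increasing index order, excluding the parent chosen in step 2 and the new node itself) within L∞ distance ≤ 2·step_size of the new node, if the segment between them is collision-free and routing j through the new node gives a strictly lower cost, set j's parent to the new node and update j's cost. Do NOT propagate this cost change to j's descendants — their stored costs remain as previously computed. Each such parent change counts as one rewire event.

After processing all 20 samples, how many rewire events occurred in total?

Rewire events: 2

1. q=(7,24) nearest=0 d=24 new=(6,5) → add node 1 parent=0 cost=5
2. q=(9,21) nearest=1 d=16 new=(9,10) → add node 2 parent=1 cost=10
3. q=(1,27) nearest=2 d=17 new=(4,15) → add node 3 parent=2 cost=15
4. q=(23,11) nearest=2 d=14 new=(14,11) → add node 4 parent=2 cost=15
5. q=(16,9) nearest=4 d=2 new=(16,9) → add node 5 parent=4 cost=17
6. q=(17,6) nearest=5 d=3 new=(17,6) → add node 6 parent=5 cost=20
7. q=(26,8) nearest=6 d=9 new=(22,8) → add node 7 parent=6 cost=25
8. q=(10,18) nearest=3 d=6 new=(9,18) → blocked by [8,13]×[14,18], reject
9. q=(21,25) nearest=4 d=14 new=(19,16) → blocked by [17,24]×[12,17], reject
10. q=(22,15) nearest=5 d=6 new=(21,14) → blocked by [17,24]×[12,17], reject
11. q=(34,8) nearest=7 d=12 new=(27,8) → add node 8 parent=7 cost=30
12. q=(11,5) nearest=1 d=5 new=(11,5) → add node 9 parent=1 cost=10; rewire 5→9 (15<17); rewire 6→9 (16<20)
13. q=(24,12) nearest=7 d=4 new=(24,12) → blocked by [17,24]×[12,17], reject
14. q=(24,28) nearest=4 d=17 new=(19,16) → blocked by [17,24]×[12,17], reject
15. q=(13,22) nearest=3 d=9 new=(9,20) → add node 10 parent=3 cost=20
16. q=(9,8) nearest=2 d=2 new=(9,8) → add node 11 parent=2 cost=12
17. q=(20,6) nearest=7 d=2 new=(20,6) → add node 12 parent=7 cost=27
18. q=(14,22) nearest=10 d=5 new=(14,22) → add node 13 parent=10 cost=25
19. q=(23,25) nearest=13 d=9 new=(19,25) → add node 14 parent=13 cost=30
20. q=(31,23) nearest=14 d=12 new=(24,23) → add node 15 parent=14 cost=35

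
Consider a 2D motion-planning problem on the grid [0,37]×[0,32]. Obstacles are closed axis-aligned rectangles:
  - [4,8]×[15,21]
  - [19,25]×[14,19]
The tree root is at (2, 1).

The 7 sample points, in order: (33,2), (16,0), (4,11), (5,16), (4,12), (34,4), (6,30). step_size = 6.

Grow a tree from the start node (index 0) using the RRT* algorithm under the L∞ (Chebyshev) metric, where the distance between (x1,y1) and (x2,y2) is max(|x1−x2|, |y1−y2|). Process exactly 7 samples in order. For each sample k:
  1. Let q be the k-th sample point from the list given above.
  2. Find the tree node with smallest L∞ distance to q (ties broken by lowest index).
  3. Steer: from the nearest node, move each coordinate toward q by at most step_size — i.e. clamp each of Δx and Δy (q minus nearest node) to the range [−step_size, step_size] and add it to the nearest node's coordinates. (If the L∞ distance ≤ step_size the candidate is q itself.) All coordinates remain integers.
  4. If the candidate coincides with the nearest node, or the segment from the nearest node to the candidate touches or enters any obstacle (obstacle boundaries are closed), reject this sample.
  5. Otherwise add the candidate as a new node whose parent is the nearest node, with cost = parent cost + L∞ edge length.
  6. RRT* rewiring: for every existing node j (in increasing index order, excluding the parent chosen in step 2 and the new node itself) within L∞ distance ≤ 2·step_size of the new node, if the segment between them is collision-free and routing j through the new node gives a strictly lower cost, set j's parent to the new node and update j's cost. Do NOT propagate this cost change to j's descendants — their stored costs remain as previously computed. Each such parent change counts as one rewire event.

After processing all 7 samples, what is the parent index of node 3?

Parent of node 3: 1

1. q=(33,2) nearest=0 d=31 new=(8,2) → add node 1 parent=0 cost=6
2. q=(16,0) nearest=1 d=8 new=(14,0) → add node 2 parent=1 cost=12
3. q=(4,11) nearest=1 d=9 new=(4,8) → add node 3 parent=1 cost=12
4. q=(5,16) nearest=3 d=8 new=(5,14) → add node 4 parent=3 cost=18
5. q=(4,12) nearest=4 d=2 new=(4,12) → add node 5 parent=4 cost=20
6. q=(34,4) nearest=2 d=20 new=(20,4) → add node 6 parent=2 cost=18
7. q=(6,30) nearest=4 d=16 new=(6,20) → blocked by [4,8]×[15,21], reject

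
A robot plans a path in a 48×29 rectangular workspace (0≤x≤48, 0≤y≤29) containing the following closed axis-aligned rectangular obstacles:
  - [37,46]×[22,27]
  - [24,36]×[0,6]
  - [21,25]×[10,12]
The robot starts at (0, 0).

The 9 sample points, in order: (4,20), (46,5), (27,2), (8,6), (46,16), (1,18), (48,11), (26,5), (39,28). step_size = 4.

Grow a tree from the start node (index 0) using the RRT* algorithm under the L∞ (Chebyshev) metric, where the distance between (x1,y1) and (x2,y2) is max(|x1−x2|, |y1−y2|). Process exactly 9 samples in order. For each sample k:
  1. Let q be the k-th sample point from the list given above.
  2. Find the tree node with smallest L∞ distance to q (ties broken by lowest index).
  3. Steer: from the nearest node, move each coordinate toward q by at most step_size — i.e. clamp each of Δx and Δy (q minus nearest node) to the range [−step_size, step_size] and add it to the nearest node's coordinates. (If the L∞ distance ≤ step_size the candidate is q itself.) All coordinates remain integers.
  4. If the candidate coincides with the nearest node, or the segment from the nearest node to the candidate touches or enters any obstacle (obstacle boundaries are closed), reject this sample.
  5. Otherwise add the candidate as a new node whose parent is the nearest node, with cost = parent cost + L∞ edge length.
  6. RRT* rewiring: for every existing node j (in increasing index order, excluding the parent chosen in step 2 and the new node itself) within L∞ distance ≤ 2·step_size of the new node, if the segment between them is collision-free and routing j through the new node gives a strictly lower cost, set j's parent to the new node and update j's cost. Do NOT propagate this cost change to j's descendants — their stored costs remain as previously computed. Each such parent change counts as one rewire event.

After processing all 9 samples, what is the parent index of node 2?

1. q=(4,20) nearest=0 d=20 new=(4,4) → add node 1 parent=0 cost=4
2. q=(46,5) nearest=1 d=42 new=(8,5) → add node 2 parent=1 cost=8
3. q=(27,2) nearest=2 d=19 new=(12,2) → add node 3 parent=2 cost=12
4. q=(8,6) nearest=2 d=1 new=(8,6) → add node 4 parent=2 cost=9
5. q=(46,16) nearest=3 d=34 new=(16,6) → add node 5 parent=3 cost=16
6. q=(1,18) nearest=4 d=12 new=(4,10) → add node 6 parent=4 cost=13
7. q=(48,11) nearest=5 d=32 new=(20,10) → add node 7 parent=5 cost=20
8. q=(26,5) nearest=7 d=6 new=(24,6) → blocked by [24,36]×[0,6], reject
9. q=(39,28) nearest=7 d=19 new=(24,14) → blocked by [21,25]×[10,12], reject

Parent of node 2: 1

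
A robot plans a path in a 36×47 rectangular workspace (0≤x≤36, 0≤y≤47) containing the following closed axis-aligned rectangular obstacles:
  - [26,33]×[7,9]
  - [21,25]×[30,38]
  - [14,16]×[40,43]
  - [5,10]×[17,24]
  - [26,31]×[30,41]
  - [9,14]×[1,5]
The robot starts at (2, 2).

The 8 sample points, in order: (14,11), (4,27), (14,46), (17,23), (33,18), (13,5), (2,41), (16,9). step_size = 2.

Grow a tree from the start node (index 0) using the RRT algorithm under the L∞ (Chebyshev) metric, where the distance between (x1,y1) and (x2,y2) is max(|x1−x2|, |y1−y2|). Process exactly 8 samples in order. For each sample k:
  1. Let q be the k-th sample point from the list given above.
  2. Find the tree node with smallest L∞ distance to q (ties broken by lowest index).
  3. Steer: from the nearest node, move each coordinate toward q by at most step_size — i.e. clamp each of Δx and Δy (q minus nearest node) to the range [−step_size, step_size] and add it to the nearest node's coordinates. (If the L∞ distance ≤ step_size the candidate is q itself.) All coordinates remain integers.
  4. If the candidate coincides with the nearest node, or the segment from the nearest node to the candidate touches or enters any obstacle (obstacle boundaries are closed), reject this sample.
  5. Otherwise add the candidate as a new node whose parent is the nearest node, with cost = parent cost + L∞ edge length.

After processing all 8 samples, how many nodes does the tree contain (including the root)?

Node count: 9

1. q=(14,11) nearest=0 d=12 new=(4,4) → add node 1 parent=0 cost=2
2. q=(4,27) nearest=1 d=23 new=(4,6) → add node 2 parent=1 cost=4
3. q=(14,46) nearest=2 d=40 new=(6,8) → add node 3 parent=2 cost=6
4. q=(17,23) nearest=3 d=15 new=(8,10) → add node 4 parent=3 cost=8
5. q=(33,18) nearest=4 d=25 new=(10,12) → add node 5 parent=4 cost=10
6. q=(13,5) nearest=4 d=5 new=(10,8) → add node 6 parent=4 cost=10
7. q=(2,41) nearest=5 d=29 new=(8,14) → add node 7 parent=5 cost=12
8. q=(16,9) nearest=5 d=6 new=(12,10) → add node 8 parent=5 cost=12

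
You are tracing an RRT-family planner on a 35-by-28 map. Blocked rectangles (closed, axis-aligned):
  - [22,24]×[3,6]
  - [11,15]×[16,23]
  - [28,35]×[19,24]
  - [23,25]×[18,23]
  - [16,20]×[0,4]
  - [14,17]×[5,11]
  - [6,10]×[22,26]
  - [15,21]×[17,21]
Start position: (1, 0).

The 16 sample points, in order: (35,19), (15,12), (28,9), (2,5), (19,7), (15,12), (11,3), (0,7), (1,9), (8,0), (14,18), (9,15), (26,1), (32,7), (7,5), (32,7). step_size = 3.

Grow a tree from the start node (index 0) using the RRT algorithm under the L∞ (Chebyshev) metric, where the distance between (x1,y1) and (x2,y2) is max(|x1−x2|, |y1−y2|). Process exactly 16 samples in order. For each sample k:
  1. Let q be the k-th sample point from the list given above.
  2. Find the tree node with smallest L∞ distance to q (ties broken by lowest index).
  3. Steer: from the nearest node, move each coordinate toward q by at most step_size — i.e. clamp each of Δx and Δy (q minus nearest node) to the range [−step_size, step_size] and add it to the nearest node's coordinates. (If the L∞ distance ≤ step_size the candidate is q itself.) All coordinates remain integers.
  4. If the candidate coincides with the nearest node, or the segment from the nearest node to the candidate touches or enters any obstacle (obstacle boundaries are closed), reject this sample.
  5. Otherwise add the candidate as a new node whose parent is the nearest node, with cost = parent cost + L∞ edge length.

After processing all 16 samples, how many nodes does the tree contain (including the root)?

1. q=(35,19) nearest=0 d=34 new=(4,3) → add node 1 parent=0 cost=3
2. q=(15,12) nearest=1 d=11 new=(7,6) → add node 2 parent=1 cost=6
3. q=(28,9) nearest=2 d=21 new=(10,9) → add node 3 parent=2 cost=9
4. q=(2,5) nearest=1 d=2 new=(2,5) → add node 4 parent=1 cost=5
5. q=(19,7) nearest=3 d=9 new=(13,7) → add node 5 parent=3 cost=12
6. q=(15,12) nearest=3 d=5 new=(13,12) → add node 6 parent=3 cost=12
7. q=(11,3) nearest=2 d=4 new=(10,3) → add node 7 parent=2 cost=9
8. q=(0,7) nearest=4 d=2 new=(0,7) → add node 8 parent=4 cost=7
9. q=(1,9) nearest=8 d=2 new=(1,9) → add node 9 parent=8 cost=9
10. q=(8,0) nearest=7 d=3 new=(8,0) → add node 10 parent=7 cost=12
11. q=(14,18) nearest=6 d=6 new=(14,15) → add node 11 parent=6 cost=15
12. q=(9,15) nearest=6 d=4 new=(10,15) → add node 12 parent=6 cost=15
13. q=(26,1) nearest=5 d=13 new=(16,4) → blocked by [16,20]×[0,4], reject
14. q=(32,7) nearest=11 d=18 new=(17,12) → add node 13 parent=11 cost=18
15. q=(7,5) nearest=2 d=1 new=(7,5) → add node 14 parent=2 cost=7
16. q=(32,7) nearest=13 d=15 new=(20,9) → add node 15 parent=13 cost=21

Node count: 16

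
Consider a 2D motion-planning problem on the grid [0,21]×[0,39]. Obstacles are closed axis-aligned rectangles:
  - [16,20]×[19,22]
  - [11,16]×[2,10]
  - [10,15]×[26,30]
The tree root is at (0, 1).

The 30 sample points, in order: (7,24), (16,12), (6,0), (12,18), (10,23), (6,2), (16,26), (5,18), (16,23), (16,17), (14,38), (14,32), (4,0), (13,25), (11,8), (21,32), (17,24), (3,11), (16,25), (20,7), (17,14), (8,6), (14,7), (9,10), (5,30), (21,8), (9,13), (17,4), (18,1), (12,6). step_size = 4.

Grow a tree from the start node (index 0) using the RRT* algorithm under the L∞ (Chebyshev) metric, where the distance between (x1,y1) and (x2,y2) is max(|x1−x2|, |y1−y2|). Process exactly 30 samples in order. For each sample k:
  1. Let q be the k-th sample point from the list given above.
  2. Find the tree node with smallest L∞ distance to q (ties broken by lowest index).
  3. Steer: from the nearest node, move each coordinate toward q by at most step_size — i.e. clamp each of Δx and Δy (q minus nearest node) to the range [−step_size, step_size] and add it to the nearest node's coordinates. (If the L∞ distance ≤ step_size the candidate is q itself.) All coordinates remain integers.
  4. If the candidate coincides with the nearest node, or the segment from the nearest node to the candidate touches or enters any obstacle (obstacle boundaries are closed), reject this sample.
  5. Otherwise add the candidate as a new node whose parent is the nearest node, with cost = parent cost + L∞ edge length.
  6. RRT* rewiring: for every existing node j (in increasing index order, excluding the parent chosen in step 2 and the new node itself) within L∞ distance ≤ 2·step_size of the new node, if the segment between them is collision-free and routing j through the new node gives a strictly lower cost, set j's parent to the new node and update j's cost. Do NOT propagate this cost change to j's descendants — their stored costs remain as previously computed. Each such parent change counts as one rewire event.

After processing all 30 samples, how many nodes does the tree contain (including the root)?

Node count: 23

1. q=(7,24) nearest=0 d=23 new=(4,5) → add node 1 parent=0 cost=4
2. q=(16,12) nearest=1 d=12 new=(8,9) → add node 2 parent=1 cost=8
3. q=(6,0) nearest=1 d=5 new=(6,1) → add node 3 parent=1 cost=8
4. q=(12,18) nearest=2 d=9 new=(12,13) → add node 4 parent=2 cost=12
5. q=(10,23) nearest=4 d=10 new=(10,17) → add node 5 parent=4 cost=16
6. q=(6,2) nearest=3 d=1 new=(6,2) → add node 6 parent=3 cost=9
7. q=(16,26) nearest=5 d=9 new=(14,21) → add node 7 parent=5 cost=20
8. q=(5,18) nearest=5 d=5 new=(6,18) → add node 8 parent=5 cost=20
9. q=(16,23) nearest=7 d=2 new=(16,23) → add node 9 parent=7 cost=22
10. q=(16,17) nearest=4 d=4 new=(16,17) → add node 10 parent=4 cost=16
11. q=(14,38) nearest=9 d=15 new=(14,27) → blocked by [10,15]×[26,30], reject
12. q=(14,32) nearest=9 d=9 new=(14,27) → blocked by [10,15]×[26,30], reject
13. q=(4,0) nearest=3 d=2 new=(4,0) → add node 11 parent=3 cost=10
14. q=(13,25) nearest=9 d=3 new=(13,25) → add node 12 parent=9 cost=25
15. q=(11,8) nearest=2 d=3 new=(11,8) → blocked by [11,16]×[2,10], reject
16. q=(21,32) nearest=12 d=8 new=(17,29) → blocked by [10,15]×[26,30], reject
17. q=(17,24) nearest=9 d=1 new=(17,24) → add node 13 parent=9 cost=23
18. q=(3,11) nearest=2 d=5 new=(4,11) → add node 14 parent=2 cost=12; rewire 8→14 (19<20)
19. q=(16,25) nearest=13 d=1 new=(16,25) → add node 15 parent=13 cost=24
20. q=(20,7) nearest=4 d=8 new=(16,9) → blocked by [11,16]×[2,10], reject
21. q=(17,14) nearest=10 d=3 new=(17,14) → add node 16 parent=10 cost=19
22. q=(8,6) nearest=2 d=3 new=(8,6) → add node 17 parent=2 cost=11
23. q=(14,7) nearest=2 d=6 new=(12,7) → blocked by [11,16]×[2,10], reject
24. q=(9,10) nearest=2 d=1 new=(9,10) → add node 18 parent=2 cost=9; rewire 8→18 (17<19); rewire 16→18 (17<19)
25. q=(5,30) nearest=12 d=8 new=(9,29) → blocked by [10,15]×[26,30], reject
26. q=(21,8) nearest=16 d=6 new=(21,10) → add node 19 parent=16 cost=21
27. q=(9,13) nearest=4 d=3 new=(9,13) → add node 20 parent=4 cost=15
28. q=(17,4) nearest=19 d=6 new=(17,6) → add node 21 parent=19 cost=25
29. q=(18,1) nearest=21 d=5 new=(18,2) → add node 22 parent=21 cost=29
30. q=(12,6) nearest=2 d=4 new=(12,6) → blocked by [11,16]×[2,10], reject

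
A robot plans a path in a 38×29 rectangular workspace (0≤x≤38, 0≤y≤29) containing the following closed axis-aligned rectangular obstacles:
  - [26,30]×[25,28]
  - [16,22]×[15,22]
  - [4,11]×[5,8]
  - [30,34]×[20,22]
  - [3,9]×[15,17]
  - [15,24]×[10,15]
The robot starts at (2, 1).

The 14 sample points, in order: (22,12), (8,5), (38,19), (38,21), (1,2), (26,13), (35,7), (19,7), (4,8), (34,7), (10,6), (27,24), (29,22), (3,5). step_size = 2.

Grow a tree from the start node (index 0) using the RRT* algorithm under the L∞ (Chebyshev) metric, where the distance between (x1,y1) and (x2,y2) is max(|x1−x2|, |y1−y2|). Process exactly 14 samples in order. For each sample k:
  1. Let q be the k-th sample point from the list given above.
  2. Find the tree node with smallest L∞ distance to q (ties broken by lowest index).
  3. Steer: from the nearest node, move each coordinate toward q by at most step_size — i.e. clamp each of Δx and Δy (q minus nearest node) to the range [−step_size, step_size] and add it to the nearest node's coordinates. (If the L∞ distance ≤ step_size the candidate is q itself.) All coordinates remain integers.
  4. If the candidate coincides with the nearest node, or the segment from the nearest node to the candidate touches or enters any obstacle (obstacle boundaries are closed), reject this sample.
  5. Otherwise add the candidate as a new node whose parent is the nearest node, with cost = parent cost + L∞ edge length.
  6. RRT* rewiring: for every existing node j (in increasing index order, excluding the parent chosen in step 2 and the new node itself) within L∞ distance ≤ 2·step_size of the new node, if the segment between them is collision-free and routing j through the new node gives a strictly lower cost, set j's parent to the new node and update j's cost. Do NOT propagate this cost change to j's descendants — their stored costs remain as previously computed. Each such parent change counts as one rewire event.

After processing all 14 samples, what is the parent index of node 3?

1. q=(22,12) nearest=0 d=20 new=(4,3) → add node 1 parent=0 cost=2
2. q=(8,5) nearest=1 d=4 new=(6,5) → blocked by [4,11]×[5,8], reject
3. q=(38,19) nearest=1 d=34 new=(6,5) → blocked by [4,11]×[5,8], reject
4. q=(38,21) nearest=1 d=34 new=(6,5) → blocked by [4,11]×[5,8], reject
5. q=(1,2) nearest=0 d=1 new=(1,2) → add node 2 parent=0 cost=1
6. q=(26,13) nearest=1 d=22 new=(6,5) → blocked by [4,11]×[5,8], reject
7. q=(35,7) nearest=1 d=31 new=(6,5) → blocked by [4,11]×[5,8], reject
8. q=(19,7) nearest=1 d=15 new=(6,5) → blocked by [4,11]×[5,8], reject
9. q=(4,8) nearest=1 d=5 new=(4,5) → blocked by [4,11]×[5,8], reject
10. q=(34,7) nearest=1 d=30 new=(6,5) → blocked by [4,11]×[5,8], reject
11. q=(10,6) nearest=1 d=6 new=(6,5) → blocked by [4,11]×[5,8], reject
12. q=(27,24) nearest=1 d=23 new=(6,5) → blocked by [4,11]×[5,8], reject
13. q=(29,22) nearest=1 d=25 new=(6,5) → blocked by [4,11]×[5,8], reject
14. q=(3,5) nearest=1 d=2 new=(3,5) → add node 3 parent=1 cost=4

Parent of node 3: 1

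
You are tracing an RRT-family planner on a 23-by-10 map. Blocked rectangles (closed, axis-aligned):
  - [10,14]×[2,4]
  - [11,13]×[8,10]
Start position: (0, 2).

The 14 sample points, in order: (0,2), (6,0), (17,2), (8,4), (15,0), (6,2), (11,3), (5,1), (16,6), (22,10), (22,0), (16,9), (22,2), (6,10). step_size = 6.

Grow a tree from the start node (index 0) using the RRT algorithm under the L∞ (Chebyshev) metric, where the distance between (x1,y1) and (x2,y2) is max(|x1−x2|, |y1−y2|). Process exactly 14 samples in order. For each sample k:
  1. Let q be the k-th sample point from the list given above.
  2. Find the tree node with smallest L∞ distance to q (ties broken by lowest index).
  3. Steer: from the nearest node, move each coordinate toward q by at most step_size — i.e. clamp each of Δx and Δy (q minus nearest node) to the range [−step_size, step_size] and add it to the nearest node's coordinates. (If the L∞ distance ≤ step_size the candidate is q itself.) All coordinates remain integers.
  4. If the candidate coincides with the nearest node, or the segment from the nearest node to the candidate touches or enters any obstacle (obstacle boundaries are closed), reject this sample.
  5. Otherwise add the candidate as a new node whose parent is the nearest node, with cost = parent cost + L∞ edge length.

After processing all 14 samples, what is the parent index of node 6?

Parent of node 6: 5

1. q=(0,2) nearest=0 d=0 → coincident, reject
2. q=(6,0) nearest=0 d=6 new=(6,0) → add node 1 parent=0 cost=6
3. q=(17,2) nearest=1 d=11 new=(12,2) → blocked by [10,14]×[2,4], reject
4. q=(8,4) nearest=1 d=4 new=(8,4) → add node 2 parent=1 cost=10
5. q=(15,0) nearest=2 d=7 new=(14,0) → blocked by [10,14]×[2,4], reject
6. q=(6,2) nearest=1 d=2 new=(6,2) → add node 3 parent=1 cost=8
7. q=(11,3) nearest=2 d=3 new=(11,3) → blocked by [10,14]×[2,4], reject
8. q=(5,1) nearest=1 d=1 new=(5,1) → add node 4 parent=1 cost=7
9. q=(16,6) nearest=2 d=8 new=(14,6) → add node 5 parent=2 cost=16
10. q=(22,10) nearest=5 d=8 new=(20,10) → add node 6 parent=5 cost=22
11. q=(22,0) nearest=5 d=8 new=(20,0) → add node 7 parent=5 cost=22
12. q=(16,9) nearest=5 d=3 new=(16,9) → add node 8 parent=5 cost=19
13. q=(22,2) nearest=7 d=2 new=(22,2) → add node 9 parent=7 cost=24
14. q=(6,10) nearest=2 d=6 new=(6,10) → add node 10 parent=2 cost=16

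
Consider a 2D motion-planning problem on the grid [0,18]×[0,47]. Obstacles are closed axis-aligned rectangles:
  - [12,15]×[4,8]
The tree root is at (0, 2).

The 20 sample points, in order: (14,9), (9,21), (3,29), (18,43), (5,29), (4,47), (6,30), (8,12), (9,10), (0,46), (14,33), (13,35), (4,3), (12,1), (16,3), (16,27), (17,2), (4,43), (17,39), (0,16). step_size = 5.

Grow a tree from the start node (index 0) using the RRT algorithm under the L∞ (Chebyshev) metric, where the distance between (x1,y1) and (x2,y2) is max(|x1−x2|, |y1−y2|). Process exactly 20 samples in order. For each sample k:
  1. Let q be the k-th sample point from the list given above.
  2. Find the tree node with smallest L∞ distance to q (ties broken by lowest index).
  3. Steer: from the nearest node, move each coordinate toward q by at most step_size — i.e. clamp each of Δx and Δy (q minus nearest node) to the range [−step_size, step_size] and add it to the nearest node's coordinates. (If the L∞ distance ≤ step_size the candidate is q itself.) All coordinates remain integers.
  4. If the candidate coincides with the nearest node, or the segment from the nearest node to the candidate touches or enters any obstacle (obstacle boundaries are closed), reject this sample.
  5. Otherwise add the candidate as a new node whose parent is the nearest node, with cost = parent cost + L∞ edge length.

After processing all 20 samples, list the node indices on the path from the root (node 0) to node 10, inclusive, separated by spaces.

1. q=(14,9) nearest=0 d=14 new=(5,7) → add node 1 parent=0 cost=5
2. q=(9,21) nearest=1 d=14 new=(9,12) → add node 2 parent=1 cost=10
3. q=(3,29) nearest=2 d=17 new=(4,17) → add node 3 parent=2 cost=15
4. q=(18,43) nearest=3 d=26 new=(9,22) → add node 4 parent=3 cost=20
5. q=(5,29) nearest=4 d=7 new=(5,27) → add node 5 parent=4 cost=25
6. q=(4,47) nearest=5 d=20 new=(4,32) → add node 6 parent=5 cost=30
7. q=(6,30) nearest=6 d=2 new=(6,30) → add node 7 parent=6 cost=32
8. q=(8,12) nearest=2 d=1 new=(8,12) → add node 8 parent=2 cost=11
9. q=(9,10) nearest=2 d=2 new=(9,10) → add node 9 parent=2 cost=12
10. q=(0,46) nearest=6 d=14 new=(0,37) → add node 10 parent=6 cost=35
11. q=(14,33) nearest=7 d=8 new=(11,33) → add node 11 parent=7 cost=37
12. q=(13,35) nearest=11 d=2 new=(13,35) → add node 12 parent=11 cost=39
13. q=(4,3) nearest=0 d=4 new=(4,3) → add node 13 parent=0 cost=4
14. q=(12,1) nearest=1 d=7 new=(10,2) → add node 14 parent=1 cost=10
15. q=(16,3) nearest=14 d=6 new=(15,3) → add node 15 parent=14 cost=15
16. q=(16,27) nearest=11 d=6 new=(16,28) → add node 16 parent=11 cost=42
17. q=(17,2) nearest=15 d=2 new=(17,2) → add node 17 parent=15 cost=17
18. q=(4,43) nearest=10 d=6 new=(4,42) → add node 18 parent=10 cost=40
19. q=(17,39) nearest=12 d=4 new=(17,39) → add node 19 parent=12 cost=43
20. q=(0,16) nearest=3 d=4 new=(0,16) → add node 20 parent=3 cost=19

Path: 0 1 2 3 4 5 6 10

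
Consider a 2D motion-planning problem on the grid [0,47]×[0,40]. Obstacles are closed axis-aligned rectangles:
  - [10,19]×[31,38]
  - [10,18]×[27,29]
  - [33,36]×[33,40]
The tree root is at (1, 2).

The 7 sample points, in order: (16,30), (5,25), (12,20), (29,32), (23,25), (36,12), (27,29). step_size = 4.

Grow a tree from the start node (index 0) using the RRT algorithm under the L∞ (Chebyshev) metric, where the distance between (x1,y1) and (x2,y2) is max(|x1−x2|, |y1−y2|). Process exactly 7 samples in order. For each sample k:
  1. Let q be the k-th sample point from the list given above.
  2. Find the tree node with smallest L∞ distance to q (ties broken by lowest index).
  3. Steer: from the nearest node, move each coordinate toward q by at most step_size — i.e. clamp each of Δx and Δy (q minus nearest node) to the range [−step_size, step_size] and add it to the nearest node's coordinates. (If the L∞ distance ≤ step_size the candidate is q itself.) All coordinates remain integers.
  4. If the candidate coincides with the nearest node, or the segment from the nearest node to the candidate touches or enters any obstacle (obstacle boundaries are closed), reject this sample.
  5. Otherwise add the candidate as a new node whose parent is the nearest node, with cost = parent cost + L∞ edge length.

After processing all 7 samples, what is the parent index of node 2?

Parent of node 2: 1

1. q=(16,30) nearest=0 d=28 new=(5,6) → add node 1 parent=0 cost=4
2. q=(5,25) nearest=1 d=19 new=(5,10) → add node 2 parent=1 cost=8
3. q=(12,20) nearest=2 d=10 new=(9,14) → add node 3 parent=2 cost=12
4. q=(29,32) nearest=3 d=20 new=(13,18) → add node 4 parent=3 cost=16
5. q=(23,25) nearest=4 d=10 new=(17,22) → add node 5 parent=4 cost=20
6. q=(36,12) nearest=5 d=19 new=(21,18) → add node 6 parent=5 cost=24
7. q=(27,29) nearest=5 d=10 new=(21,26) → add node 7 parent=5 cost=24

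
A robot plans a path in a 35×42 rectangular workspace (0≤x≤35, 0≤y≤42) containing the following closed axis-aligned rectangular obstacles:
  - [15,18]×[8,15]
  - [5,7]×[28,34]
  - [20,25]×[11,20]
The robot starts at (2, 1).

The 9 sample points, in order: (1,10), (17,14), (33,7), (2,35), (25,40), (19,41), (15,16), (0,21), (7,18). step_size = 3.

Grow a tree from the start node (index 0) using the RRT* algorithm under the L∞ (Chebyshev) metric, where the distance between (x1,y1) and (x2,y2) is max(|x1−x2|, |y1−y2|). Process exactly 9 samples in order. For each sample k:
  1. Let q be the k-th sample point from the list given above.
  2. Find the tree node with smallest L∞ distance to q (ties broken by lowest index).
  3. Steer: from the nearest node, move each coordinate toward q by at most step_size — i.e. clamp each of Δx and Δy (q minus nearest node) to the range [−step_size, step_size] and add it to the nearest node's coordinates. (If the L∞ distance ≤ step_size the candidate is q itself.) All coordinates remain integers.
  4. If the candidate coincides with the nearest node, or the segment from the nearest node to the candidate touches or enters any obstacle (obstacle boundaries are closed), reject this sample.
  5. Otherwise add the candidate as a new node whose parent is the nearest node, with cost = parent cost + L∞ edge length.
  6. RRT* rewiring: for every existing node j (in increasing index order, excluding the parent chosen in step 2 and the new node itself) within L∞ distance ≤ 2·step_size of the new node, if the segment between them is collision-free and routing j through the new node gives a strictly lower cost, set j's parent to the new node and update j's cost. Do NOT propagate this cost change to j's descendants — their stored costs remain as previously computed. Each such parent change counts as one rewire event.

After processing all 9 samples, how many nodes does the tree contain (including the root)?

Node count: 10

1. q=(1,10) nearest=0 d=9 new=(1,4) → add node 1 parent=0 cost=3
2. q=(17,14) nearest=0 d=15 new=(5,4) → add node 2 parent=0 cost=3
3. q=(33,7) nearest=2 d=28 new=(8,7) → add node 3 parent=2 cost=6
4. q=(2,35) nearest=3 d=28 new=(5,10) → add node 4 parent=3 cost=9
5. q=(25,40) nearest=4 d=30 new=(8,13) → add node 5 parent=4 cost=12
6. q=(19,41) nearest=5 d=28 new=(11,16) → add node 6 parent=5 cost=15
7. q=(15,16) nearest=6 d=4 new=(14,16) → add node 7 parent=6 cost=18
8. q=(0,21) nearest=5 d=8 new=(5,16) → add node 8 parent=5 cost=15
9. q=(7,18) nearest=8 d=2 new=(7,18) → add node 9 parent=8 cost=17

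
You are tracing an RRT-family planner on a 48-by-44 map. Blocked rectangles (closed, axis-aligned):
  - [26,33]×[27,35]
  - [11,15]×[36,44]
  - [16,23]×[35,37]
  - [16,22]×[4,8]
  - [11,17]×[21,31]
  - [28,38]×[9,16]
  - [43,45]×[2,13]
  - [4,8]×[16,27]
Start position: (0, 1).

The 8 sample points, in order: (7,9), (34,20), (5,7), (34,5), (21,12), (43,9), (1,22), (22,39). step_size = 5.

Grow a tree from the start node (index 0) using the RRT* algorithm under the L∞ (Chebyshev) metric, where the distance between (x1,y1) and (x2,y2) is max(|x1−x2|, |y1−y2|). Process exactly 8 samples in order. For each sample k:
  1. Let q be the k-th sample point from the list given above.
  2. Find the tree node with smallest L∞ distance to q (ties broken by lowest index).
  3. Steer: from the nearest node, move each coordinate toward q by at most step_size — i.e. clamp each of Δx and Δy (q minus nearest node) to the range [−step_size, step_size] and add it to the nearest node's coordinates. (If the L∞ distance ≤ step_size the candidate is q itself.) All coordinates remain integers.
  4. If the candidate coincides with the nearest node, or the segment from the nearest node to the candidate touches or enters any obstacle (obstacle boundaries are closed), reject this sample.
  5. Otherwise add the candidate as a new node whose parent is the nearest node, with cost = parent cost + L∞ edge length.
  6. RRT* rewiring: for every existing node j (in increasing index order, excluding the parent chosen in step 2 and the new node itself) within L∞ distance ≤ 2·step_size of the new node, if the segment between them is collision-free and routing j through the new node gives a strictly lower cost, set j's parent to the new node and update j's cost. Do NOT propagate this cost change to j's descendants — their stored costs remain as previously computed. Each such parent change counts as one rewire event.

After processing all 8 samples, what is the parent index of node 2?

1. q=(7,9) nearest=0 d=8 new=(5,6) → add node 1 parent=0 cost=5
2. q=(34,20) nearest=1 d=29 new=(10,11) → add node 2 parent=1 cost=10
3. q=(5,7) nearest=1 d=1 new=(5,7) → add node 3 parent=1 cost=6
4. q=(34,5) nearest=2 d=24 new=(15,6) → add node 4 parent=2 cost=15
5. q=(21,12) nearest=4 d=6 new=(20,11) → blocked by [16,22]×[4,8], reject
6. q=(43,9) nearest=4 d=28 new=(20,9) → blocked by [16,22]×[4,8], reject
7. q=(1,22) nearest=2 d=11 new=(5,16) → blocked by [4,8]×[16,27], reject
8. q=(22,39) nearest=2 d=28 new=(15,16) → add node 5 parent=2 cost=15

Parent of node 2: 1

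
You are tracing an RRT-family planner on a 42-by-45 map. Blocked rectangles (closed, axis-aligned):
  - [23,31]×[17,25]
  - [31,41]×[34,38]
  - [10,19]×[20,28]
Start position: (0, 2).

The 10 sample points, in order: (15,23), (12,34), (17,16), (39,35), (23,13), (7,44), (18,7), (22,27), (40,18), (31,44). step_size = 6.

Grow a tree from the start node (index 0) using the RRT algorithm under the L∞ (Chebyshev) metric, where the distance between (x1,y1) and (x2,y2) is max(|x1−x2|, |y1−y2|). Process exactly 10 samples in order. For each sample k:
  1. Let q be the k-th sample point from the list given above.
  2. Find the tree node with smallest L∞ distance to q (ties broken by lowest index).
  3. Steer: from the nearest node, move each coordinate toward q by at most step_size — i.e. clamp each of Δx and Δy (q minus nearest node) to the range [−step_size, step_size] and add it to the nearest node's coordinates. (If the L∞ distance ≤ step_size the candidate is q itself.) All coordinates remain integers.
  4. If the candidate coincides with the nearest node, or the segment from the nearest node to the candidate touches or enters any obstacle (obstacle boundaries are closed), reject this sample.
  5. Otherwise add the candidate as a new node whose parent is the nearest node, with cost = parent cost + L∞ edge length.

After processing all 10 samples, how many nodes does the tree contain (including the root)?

1. q=(15,23) nearest=0 d=21 new=(6,8) → add node 1 parent=0 cost=6
2. q=(12,34) nearest=1 d=26 new=(12,14) → add node 2 parent=1 cost=12
3. q=(17,16) nearest=2 d=5 new=(17,16) → add node 3 parent=2 cost=17
4. q=(39,35) nearest=3 d=22 new=(23,22) → blocked by [23,31]×[17,25], reject
5. q=(23,13) nearest=3 d=6 new=(23,13) → add node 4 parent=3 cost=23
6. q=(7,44) nearest=3 d=28 new=(11,22) → blocked by [10,19]×[20,28], reject
7. q=(18,7) nearest=4 d=6 new=(18,7) → add node 5 parent=4 cost=29
8. q=(22,27) nearest=3 d=11 new=(22,22) → add node 6 parent=3 cost=23
9. q=(40,18) nearest=4 d=17 new=(29,18) → blocked by [23,31]×[17,25], reject
10. q=(31,44) nearest=6 d=22 new=(28,28) → blocked by [23,31]×[17,25], reject

Node count: 7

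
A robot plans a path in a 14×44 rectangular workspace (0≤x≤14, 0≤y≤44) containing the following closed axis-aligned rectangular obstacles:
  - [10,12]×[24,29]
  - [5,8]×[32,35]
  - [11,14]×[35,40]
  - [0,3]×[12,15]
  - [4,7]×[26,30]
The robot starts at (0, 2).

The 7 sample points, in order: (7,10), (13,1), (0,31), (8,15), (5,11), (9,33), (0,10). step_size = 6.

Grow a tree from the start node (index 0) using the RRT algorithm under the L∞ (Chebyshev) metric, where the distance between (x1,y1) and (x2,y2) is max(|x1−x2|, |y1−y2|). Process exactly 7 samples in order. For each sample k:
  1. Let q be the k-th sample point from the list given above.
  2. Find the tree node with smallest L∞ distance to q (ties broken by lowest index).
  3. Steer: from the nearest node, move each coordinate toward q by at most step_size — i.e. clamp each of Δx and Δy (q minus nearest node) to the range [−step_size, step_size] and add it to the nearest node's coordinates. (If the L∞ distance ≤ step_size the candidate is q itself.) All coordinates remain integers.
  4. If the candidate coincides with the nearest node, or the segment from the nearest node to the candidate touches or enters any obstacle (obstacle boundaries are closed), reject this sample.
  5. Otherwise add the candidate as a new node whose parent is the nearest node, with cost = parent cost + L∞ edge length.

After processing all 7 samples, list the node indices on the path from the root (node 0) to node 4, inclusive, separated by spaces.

1. q=(7,10) nearest=0 d=8 new=(6,8) → add node 1 parent=0 cost=6
2. q=(13,1) nearest=1 d=7 new=(12,2) → add node 2 parent=1 cost=12
3. q=(0,31) nearest=1 d=23 new=(0,14) → blocked by [0,3]×[12,15], reject
4. q=(8,15) nearest=1 d=7 new=(8,14) → add node 3 parent=1 cost=12
5. q=(5,11) nearest=1 d=3 new=(5,11) → add node 4 parent=1 cost=9
6. q=(9,33) nearest=3 d=19 new=(9,20) → add node 5 parent=3 cost=18
7. q=(0,10) nearest=4 d=5 new=(0,10) → add node 6 parent=4 cost=14

Path: 0 1 4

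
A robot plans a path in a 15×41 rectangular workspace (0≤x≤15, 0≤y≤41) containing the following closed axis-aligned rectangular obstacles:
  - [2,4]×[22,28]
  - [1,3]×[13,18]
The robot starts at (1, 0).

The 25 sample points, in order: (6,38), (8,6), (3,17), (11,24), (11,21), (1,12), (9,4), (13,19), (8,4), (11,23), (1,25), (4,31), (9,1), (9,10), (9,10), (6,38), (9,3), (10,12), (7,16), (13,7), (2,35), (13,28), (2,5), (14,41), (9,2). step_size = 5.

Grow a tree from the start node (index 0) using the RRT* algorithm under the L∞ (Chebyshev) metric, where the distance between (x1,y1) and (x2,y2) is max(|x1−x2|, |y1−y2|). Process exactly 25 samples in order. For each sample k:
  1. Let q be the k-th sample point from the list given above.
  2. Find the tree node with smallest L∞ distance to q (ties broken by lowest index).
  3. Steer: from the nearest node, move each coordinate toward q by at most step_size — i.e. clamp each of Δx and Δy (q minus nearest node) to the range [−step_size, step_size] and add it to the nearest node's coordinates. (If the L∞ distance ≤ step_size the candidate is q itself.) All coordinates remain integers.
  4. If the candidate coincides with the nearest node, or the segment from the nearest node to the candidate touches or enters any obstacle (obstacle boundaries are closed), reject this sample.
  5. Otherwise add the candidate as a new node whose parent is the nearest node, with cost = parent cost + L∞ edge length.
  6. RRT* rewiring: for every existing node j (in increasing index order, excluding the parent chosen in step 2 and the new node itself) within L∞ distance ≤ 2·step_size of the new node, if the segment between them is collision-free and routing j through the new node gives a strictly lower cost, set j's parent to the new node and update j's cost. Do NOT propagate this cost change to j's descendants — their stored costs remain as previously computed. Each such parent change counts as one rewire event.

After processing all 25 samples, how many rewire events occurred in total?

Rewire events: 1

1. q=(6,38) nearest=0 d=38 new=(6,5) → add node 1 parent=0 cost=5
2. q=(8,6) nearest=1 d=2 new=(8,6) → add node 2 parent=1 cost=7
3. q=(3,17) nearest=2 d=11 new=(3,11) → add node 3 parent=2 cost=12
4. q=(11,24) nearest=3 d=13 new=(8,16) → add node 4 parent=3 cost=17
5. q=(11,21) nearest=4 d=5 new=(11,21) → add node 5 parent=4 cost=22
6. q=(1,12) nearest=3 d=2 new=(1,12) → add node 6 parent=3 cost=14
7. q=(9,4) nearest=2 d=2 new=(9,4) → add node 7 parent=2 cost=9
8. q=(13,19) nearest=5 d=2 new=(13,19) → add node 8 parent=5 cost=24
9. q=(8,4) nearest=7 d=1 new=(8,4) → add node 9 parent=7 cost=10
10. q=(11,23) nearest=5 d=2 new=(11,23) → add node 10 parent=5 cost=24
11. q=(1,25) nearest=4 d=9 new=(3,21) → add node 11 parent=4 cost=22
12. q=(4,31) nearest=10 d=8 new=(6,28) → add node 12 parent=10 cost=29
13. q=(9,1) nearest=7 d=3 new=(9,1) → add node 13 parent=7 cost=12
14. q=(9,10) nearest=2 d=4 new=(9,10) → add node 14 parent=2 cost=11; rewire 8→14 (20<24)
15. q=(9,10) nearest=14 d=0 → coincident, reject
16. q=(6,38) nearest=12 d=10 new=(6,33) → add node 15 parent=12 cost=34
17. q=(9,3) nearest=7 d=1 new=(9,3) → add node 16 parent=7 cost=10
18. q=(10,12) nearest=14 d=2 new=(10,12) → add node 17 parent=14 cost=13
19. q=(7,16) nearest=4 d=1 new=(7,16) → add node 18 parent=4 cost=18
20. q=(13,7) nearest=7 d=4 new=(13,7) → add node 19 parent=7 cost=13
21. q=(2,35) nearest=15 d=4 new=(2,35) → add node 20 parent=15 cost=38
22. q=(13,28) nearest=10 d=5 new=(13,28) → add node 21 parent=10 cost=29
23. q=(2,5) nearest=1 d=4 new=(2,5) → add node 22 parent=1 cost=9
24. q=(14,41) nearest=15 d=8 new=(11,38) → add node 23 parent=15 cost=39
25. q=(9,2) nearest=13 d=1 new=(9,2) → add node 24 parent=13 cost=13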